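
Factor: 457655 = 5^1*11^1*53^1*157^1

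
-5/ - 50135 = 1/10027 = 0.00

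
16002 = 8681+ 7321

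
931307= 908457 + 22850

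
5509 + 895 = 6404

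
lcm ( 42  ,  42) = 42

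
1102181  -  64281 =1037900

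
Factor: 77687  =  77687^1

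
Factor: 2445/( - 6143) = - 3^1*5^1*163^1*6143^(  -  1 )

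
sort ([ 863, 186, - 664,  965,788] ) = [ - 664,186 , 788,863,965 ]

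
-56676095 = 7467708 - 64143803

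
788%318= 152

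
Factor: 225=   3^2 *5^2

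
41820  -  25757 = 16063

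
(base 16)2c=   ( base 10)44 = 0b101100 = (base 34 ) 1a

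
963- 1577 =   -  614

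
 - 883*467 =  - 412361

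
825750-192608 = 633142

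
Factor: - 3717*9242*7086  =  -2^2*3^3*7^1* 59^1*1181^1*4621^1 =- 243421914204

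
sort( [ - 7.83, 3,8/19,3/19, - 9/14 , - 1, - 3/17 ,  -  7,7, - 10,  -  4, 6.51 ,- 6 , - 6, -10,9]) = [ - 10, - 10, - 7.83,-7, - 6, - 6, - 4, - 1, - 9/14,  -  3/17,3/19,8/19 , 3,6.51,7  ,  9] 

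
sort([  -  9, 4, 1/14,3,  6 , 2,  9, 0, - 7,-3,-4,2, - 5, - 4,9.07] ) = [ - 9,- 7, - 5, - 4, - 4,- 3,0 , 1/14, 2,2, 3, 4,  6,9,9.07]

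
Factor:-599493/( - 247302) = 199831/82434 = 2^( - 1) *3^( - 1 )*11^( - 1)*1249^( - 1) *199831^1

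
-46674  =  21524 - 68198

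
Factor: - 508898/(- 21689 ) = 2^1*13^1*37^1 * 41^( - 1 ) = 962/41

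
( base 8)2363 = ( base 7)3460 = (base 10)1267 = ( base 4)103303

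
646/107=646/107 = 6.04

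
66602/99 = 66602/99 = 672.75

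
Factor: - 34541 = -13^1 * 2657^1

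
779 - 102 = 677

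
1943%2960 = 1943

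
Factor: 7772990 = 2^1*5^1*857^1*907^1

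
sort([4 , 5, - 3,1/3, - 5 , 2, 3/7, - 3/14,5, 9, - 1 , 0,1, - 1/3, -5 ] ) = [ - 5, - 5, - 3, - 1, - 1/3, - 3/14, 0, 1/3, 3/7, 1 , 2, 4,  5,5, 9 ]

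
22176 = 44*504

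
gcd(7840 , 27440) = 3920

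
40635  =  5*8127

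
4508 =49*92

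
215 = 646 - 431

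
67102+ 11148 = 78250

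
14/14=1 =1.00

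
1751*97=169847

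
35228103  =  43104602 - 7876499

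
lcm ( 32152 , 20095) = 160760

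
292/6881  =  292/6881 = 0.04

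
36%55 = 36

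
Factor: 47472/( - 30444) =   -  92/59 =- 2^2*23^1 * 59^( - 1)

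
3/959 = 3/959=0.00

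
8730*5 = 43650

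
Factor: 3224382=2^1*3^1*7^1*76771^1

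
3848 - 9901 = -6053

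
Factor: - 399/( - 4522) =3/34 = 2^( - 1)*3^1*17^( - 1) 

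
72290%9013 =186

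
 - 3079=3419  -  6498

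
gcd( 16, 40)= 8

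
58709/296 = 58709/296 = 198.34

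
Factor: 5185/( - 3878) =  - 2^( - 1 )*5^1*7^ ( - 1 )*17^1 * 61^1*277^( -1)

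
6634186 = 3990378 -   -  2643808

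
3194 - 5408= - 2214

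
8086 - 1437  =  6649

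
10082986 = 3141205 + 6941781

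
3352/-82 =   -  1676/41 = - 40.88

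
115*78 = 8970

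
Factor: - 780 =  - 2^2 * 3^1*5^1*13^1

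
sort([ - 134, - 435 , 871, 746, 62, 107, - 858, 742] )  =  [ - 858, - 435, - 134, 62, 107,742,746, 871 ] 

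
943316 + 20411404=21354720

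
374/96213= 374/96213 = 0.00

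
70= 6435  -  6365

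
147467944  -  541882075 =  -  394414131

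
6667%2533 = 1601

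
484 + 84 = 568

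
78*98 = 7644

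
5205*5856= 30480480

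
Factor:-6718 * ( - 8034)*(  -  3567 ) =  - 2^2*3^2 * 13^1*29^1*41^1*103^1*3359^1 = - 192519593604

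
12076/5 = 2415 + 1/5 = 2415.20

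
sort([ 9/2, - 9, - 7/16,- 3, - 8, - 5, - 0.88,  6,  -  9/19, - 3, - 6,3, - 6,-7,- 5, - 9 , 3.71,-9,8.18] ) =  [ - 9, - 9, - 9,  -  8 , - 7,-6, - 6, - 5 ,  -  5, - 3, - 3, - 0.88,- 9/19, - 7/16,3, 3.71,  9/2,6,8.18 ] 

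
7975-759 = 7216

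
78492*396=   31082832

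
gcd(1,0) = 1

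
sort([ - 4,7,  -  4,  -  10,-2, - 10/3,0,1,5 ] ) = [  -  10,-4, - 4, - 10/3, - 2, 0,1, 5,7 ]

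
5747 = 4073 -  - 1674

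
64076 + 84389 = 148465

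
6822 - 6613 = 209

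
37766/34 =1110 + 13/17 = 1110.76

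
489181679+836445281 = 1325626960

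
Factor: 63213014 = 2^1*5413^1*5839^1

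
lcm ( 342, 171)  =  342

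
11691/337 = 34 + 233/337   =  34.69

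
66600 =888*75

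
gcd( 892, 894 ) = 2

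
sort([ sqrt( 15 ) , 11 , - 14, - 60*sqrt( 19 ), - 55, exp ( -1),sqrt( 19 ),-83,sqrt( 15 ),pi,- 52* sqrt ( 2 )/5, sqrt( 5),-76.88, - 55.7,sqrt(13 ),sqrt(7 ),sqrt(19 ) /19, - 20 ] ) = [ - 60 * sqrt(19), - 83, - 76.88, -55.7,  -  55, - 20,  -  52*sqrt( 2)/5,-14, sqrt( 19 ) /19, exp (- 1 ) , sqrt (5 ), sqrt(  7), pi, sqrt( 13 ), sqrt( 15 ),sqrt( 15), sqrt( 19 ), 11 ] 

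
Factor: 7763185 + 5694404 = 13457589= 3^1*271^1*16553^1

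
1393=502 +891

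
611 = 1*611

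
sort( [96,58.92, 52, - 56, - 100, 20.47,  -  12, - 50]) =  [-100, - 56,  -  50,-12,20.47, 52,58.92, 96]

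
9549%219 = 132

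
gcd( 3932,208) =4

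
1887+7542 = 9429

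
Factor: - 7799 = -11^1 * 709^1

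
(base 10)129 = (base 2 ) 10000001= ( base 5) 1004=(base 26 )4P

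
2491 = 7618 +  - 5127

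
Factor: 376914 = 2^1 * 3^1*62819^1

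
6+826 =832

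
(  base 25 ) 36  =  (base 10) 81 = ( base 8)121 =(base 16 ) 51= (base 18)49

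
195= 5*39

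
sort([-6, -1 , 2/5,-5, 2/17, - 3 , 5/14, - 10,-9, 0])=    [-10, - 9,- 6, - 5,-3, -1, 0,2/17, 5/14, 2/5 ]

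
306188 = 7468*41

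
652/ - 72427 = -652/72427 = - 0.01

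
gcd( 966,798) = 42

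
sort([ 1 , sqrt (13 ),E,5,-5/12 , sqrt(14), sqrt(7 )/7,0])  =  [ - 5/12,0,sqrt( 7) /7, 1, E,sqrt( 13),sqrt(14), 5] 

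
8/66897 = 8/66897=0.00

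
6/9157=6/9157= 0.00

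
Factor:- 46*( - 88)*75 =303600 = 2^4 * 3^1 * 5^2*11^1*23^1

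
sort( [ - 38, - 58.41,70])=[ - 58.41, - 38 , 70]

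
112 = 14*8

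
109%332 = 109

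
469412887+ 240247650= 709660537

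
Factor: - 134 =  - 2^1*67^1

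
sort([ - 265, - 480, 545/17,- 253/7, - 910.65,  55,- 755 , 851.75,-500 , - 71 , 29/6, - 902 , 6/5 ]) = [ - 910.65,- 902,-755,-500,-480, - 265, -71, - 253/7,6/5,29/6, 545/17, 55, 851.75]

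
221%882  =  221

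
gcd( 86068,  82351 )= 1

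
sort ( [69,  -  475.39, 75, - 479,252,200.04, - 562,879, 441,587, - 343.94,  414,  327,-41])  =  [-562,-479, - 475.39, - 343.94,-41,69, 75 , 200.04, 252 , 327,414, 441,587,879] 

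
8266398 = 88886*93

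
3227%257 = 143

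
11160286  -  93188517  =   - 82028231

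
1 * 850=850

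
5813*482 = 2801866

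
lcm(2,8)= 8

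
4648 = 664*7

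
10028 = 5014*2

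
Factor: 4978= 2^1*19^1 * 131^1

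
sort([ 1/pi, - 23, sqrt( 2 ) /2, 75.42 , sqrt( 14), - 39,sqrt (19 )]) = [ - 39, -23,1/pi, sqrt ( 2 )/2,sqrt( 14 ), sqrt ( 19),75.42] 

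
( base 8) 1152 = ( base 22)162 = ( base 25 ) oi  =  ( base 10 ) 618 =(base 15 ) 2B3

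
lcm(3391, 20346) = 20346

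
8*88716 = 709728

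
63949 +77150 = 141099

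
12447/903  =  13 + 236/301= 13.78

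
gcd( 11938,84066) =2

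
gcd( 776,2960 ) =8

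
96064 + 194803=290867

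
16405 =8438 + 7967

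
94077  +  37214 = 131291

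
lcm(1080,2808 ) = 14040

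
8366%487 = 87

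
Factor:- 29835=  - 3^3*5^1*13^1 *17^1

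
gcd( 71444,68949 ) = 1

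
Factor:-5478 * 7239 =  - 39655242 = - 2^1* 3^2*11^1*19^1*83^1*127^1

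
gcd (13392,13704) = 24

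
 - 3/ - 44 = 3/44 = 0.07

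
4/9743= 4/9743=0.00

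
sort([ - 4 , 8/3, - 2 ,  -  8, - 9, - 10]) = [ - 10, - 9,-8, - 4 , - 2, 8/3] 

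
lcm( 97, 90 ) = 8730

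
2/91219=2/91219 = 0.00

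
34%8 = 2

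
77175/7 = 11025 = 11025.00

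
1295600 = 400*3239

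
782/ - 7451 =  - 1 + 6669/7451 = - 0.10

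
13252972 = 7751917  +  5501055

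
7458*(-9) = -67122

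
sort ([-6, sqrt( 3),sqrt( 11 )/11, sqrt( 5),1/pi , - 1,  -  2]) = [ -6, - 2,  -  1, sqrt( 11)/11, 1/pi,  sqrt( 3) , sqrt(5)] 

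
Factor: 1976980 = 2^2*5^1*98849^1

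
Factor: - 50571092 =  - 2^2 * 11^1*13^1*88411^1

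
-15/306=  - 5/102 = - 0.05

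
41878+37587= 79465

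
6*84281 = 505686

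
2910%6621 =2910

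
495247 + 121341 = 616588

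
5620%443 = 304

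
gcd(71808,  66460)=4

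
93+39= 132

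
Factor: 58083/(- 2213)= - 3^1*19^1*1019^1 * 2213^(-1 )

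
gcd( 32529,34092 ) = 3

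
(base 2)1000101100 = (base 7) 1423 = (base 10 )556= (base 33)GS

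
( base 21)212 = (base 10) 905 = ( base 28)149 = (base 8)1611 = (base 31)t6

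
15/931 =15/931 = 0.02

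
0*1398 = 0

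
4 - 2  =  2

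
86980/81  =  86980/81 = 1073.83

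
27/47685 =9/15895 = 0.00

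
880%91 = 61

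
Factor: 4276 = 2^2*1069^1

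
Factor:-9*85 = - 765 = -3^2*5^1*17^1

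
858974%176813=151722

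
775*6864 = 5319600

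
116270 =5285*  22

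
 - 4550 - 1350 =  - 5900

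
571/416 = 1 + 155/416 = 1.37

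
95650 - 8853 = 86797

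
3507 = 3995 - 488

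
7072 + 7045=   14117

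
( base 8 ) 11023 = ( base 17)g03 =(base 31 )4p8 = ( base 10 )4627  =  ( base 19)cfa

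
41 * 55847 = 2289727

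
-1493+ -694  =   - 2187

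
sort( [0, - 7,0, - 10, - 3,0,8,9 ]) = [ - 10, - 7, - 3, 0 , 0,0,8,9] 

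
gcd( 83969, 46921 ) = 1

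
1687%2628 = 1687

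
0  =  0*81802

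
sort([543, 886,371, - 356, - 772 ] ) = [ - 772, - 356, 371 , 543,886 ]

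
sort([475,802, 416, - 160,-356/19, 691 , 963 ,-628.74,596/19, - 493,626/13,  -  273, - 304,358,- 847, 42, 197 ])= [-847, - 628.74,-493,-304, - 273 , - 160 ,  -  356/19, 596/19,42,626/13,197, 358 , 416, 475,691,802,963 ]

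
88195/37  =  2383 + 24/37=2383.65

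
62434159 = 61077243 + 1356916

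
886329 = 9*98481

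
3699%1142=273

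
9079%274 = 37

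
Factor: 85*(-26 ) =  - 2^1*5^1*13^1*17^1 = - 2210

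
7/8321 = 7/8321 = 0.00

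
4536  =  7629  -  3093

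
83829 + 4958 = 88787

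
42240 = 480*88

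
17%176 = 17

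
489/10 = 48 + 9/10 = 48.90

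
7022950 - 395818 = 6627132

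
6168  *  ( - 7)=- 43176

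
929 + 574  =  1503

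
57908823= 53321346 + 4587477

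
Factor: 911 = 911^1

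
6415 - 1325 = 5090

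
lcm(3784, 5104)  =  219472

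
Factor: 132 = 2^2*3^1*11^1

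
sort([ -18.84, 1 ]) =[ - 18.84,1 ]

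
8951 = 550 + 8401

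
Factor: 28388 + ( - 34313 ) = -5925 = - 3^1*5^2 * 79^1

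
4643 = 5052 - 409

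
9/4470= 3/1490 = 0.00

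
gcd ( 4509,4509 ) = 4509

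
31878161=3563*8947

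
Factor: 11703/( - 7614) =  - 83/54 = - 2^(  -  1)*3^( - 3)*83^1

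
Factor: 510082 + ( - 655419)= - 23^1*71^1*89^1 = - 145337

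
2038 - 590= 1448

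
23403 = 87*269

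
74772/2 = 37386 = 37386.00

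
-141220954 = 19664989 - 160885943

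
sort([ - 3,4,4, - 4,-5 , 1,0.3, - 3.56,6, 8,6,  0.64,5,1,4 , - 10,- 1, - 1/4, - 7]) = [ - 10, - 7 , - 5, - 4, - 3.56, - 3, - 1,-1/4,0.3,0.64, 1,1  ,  4 , 4, 4,5,  6,  6, 8]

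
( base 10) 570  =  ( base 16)23a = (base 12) 3B6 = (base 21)163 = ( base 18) 1dc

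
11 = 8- - 3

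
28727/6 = 4787 + 5/6 = 4787.83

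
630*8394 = 5288220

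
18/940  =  9/470 = 0.02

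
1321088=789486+531602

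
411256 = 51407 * 8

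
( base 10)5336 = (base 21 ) C22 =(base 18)G88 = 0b1010011011000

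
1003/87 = 1003/87=11.53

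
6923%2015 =878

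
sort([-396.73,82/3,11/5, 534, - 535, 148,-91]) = [-535,-396.73,  -  91,11/5, 82/3,148, 534 ] 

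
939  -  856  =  83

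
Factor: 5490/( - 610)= -9 = -3^2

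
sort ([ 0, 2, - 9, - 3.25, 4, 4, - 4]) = [-9,-4, - 3.25,  0,2,  4,4]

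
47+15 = 62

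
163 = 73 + 90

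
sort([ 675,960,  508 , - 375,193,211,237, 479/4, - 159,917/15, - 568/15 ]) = [-375, - 159, - 568/15,917/15,  479/4,193,211,237, 508,675,960]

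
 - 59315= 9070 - 68385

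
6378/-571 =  - 12+474/571 = -11.17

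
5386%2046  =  1294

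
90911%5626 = 895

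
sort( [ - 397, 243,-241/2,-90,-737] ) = [ - 737, -397, - 241/2,  -  90 , 243] 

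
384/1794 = 64/299  =  0.21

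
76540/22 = 38270/11 = 3479.09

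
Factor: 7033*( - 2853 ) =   -  20065149 = - 3^2  *13^1*317^1*541^1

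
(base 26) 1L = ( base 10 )47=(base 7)65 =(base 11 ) 43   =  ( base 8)57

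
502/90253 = 502/90253 = 0.01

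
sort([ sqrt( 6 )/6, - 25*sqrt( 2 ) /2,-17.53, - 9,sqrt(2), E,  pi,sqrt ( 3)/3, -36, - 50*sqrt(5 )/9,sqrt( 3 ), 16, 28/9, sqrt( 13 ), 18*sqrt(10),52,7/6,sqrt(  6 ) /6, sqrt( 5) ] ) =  [ - 36, - 25 * sqrt( 2) /2, - 17.53, - 50*sqrt (5)/9, - 9, sqrt( 6 ) /6, sqrt(6 ) /6, sqrt( 3) /3, 7/6,sqrt( 2), sqrt(3),sqrt(5), E, 28/9,pi,sqrt(13 ) , 16,  52, 18*sqrt(10 )]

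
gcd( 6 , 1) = 1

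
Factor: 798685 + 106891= 2^3 * 7^1*103^1 * 157^1 =905576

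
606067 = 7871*77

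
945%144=81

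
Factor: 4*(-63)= - 252=- 2^2*3^2*7^1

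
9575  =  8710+865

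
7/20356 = 1/2908 = 0.00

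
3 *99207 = 297621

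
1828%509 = 301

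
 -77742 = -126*617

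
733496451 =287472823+446023628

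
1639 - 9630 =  - 7991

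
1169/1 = 1169 = 1169.00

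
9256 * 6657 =61617192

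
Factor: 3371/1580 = 2^(  -  2 )*5^( - 1)*79^( - 1)*3371^1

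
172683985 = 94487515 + 78196470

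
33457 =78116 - 44659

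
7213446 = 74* 97479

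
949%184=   29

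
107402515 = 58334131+49068384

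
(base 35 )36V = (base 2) 111101001100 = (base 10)3916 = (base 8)7514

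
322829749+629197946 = 952027695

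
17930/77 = 232 + 6/7 = 232.86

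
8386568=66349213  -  57962645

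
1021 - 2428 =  - 1407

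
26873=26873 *1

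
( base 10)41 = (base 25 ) 1g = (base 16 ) 29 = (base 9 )45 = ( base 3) 1112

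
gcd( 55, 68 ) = 1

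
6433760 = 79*81440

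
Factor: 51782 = 2^1*17^1*1523^1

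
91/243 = 91/243 = 0.37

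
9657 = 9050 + 607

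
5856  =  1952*3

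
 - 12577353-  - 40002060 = 27424707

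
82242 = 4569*18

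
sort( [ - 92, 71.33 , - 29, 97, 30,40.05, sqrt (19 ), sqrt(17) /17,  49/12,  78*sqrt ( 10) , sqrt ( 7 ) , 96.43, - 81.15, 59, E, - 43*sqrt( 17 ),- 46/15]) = [ - 43*sqrt ( 17), - 92, - 81.15, - 29, - 46/15 , sqrt(17)/17,sqrt ( 7 ),E,49/12, sqrt( 19),30,40.05 , 59,  71.33,96.43,  97,  78 * sqrt( 10 ) ]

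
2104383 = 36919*57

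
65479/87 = 752 + 55/87 = 752.63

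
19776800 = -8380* ( - 2360)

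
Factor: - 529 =-23^2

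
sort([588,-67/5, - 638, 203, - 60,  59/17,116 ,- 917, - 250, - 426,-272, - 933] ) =[ - 933 ,-917, -638,-426, - 272,  -  250,-60, -67/5, 59/17, 116, 203,588]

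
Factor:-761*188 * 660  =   - 94424880 = - 2^4*3^1*5^1*11^1*47^1*761^1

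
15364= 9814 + 5550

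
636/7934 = 318/3967 = 0.08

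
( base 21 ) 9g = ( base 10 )205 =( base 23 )8l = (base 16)CD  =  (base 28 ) 79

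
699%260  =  179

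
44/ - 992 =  - 11/248  =  - 0.04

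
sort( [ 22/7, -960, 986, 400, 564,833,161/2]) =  [- 960, 22/7,161/2,400,564,833,986 ]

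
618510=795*778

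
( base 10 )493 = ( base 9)607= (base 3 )200021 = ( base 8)755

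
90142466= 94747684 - 4605218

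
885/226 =3+207/226 =3.92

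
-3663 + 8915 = 5252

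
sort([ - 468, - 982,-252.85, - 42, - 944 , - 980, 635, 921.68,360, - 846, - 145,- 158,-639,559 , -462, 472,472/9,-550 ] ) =[ - 982, - 980, - 944,  -  846,- 639, - 550, - 468, - 462,- 252.85, - 158, - 145,-42, 472/9, 360, 472, 559,635, 921.68]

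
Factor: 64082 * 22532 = 2^3*43^1 *131^1 * 179^2 = 1443895624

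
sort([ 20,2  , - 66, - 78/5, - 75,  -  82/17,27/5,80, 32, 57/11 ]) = [  -  75,-66,- 78/5, - 82/17,2, 57/11,  27/5,20, 32,80 ]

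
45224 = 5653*8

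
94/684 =47/342 = 0.14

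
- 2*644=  -1288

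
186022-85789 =100233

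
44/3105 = 44/3105 = 0.01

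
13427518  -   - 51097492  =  64525010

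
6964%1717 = 96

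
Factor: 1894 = 2^1 * 947^1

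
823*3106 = 2556238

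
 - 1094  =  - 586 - 508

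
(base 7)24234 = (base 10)6297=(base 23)bki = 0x1899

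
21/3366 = 7/1122 = 0.01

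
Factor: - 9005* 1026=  - 2^1*3^3*5^1 * 19^1*1801^1 =-9239130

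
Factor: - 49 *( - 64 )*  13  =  40768 = 2^6  *7^2 * 13^1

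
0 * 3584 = 0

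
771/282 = 257/94 = 2.73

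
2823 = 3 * 941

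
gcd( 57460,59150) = 1690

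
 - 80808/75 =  - 1078 + 14/25 = -1077.44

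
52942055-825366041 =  - 772423986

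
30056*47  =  1412632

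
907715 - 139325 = 768390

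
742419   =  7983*93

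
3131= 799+2332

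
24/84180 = 2/7015 = 0.00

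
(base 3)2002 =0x38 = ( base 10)56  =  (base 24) 28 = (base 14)40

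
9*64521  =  580689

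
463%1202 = 463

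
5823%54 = 45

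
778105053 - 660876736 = 117228317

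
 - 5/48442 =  - 5/48442 = - 0.00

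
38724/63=1844/3 = 614.67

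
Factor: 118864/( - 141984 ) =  - 2^( - 1 ) * 3^( - 2)* 19^1*23^1* 29^( - 1) = - 437/522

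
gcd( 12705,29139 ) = 33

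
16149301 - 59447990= - 43298689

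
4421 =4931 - 510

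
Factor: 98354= 2^1*  49177^1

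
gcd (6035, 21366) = 1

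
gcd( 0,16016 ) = 16016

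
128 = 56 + 72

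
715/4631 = 65/421=0.15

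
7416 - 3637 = 3779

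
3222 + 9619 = 12841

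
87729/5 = 17545 + 4/5 =17545.80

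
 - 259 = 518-777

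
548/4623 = 548/4623 = 0.12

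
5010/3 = 1670 = 1670.00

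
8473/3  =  2824+1/3 = 2824.33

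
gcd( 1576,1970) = 394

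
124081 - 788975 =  - 664894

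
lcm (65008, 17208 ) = 585072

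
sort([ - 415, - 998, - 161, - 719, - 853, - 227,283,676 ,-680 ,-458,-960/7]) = [-998, - 853 , - 719,-680, - 458, - 415, - 227, - 161, - 960/7, 283, 676 ]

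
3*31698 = 95094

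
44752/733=61 + 39/733 = 61.05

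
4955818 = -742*( -6679)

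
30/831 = 10/277 =0.04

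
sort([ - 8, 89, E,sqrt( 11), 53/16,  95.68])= [ - 8, E, 53/16, sqrt(11), 89, 95.68]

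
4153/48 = 4153/48 = 86.52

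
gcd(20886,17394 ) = 6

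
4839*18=87102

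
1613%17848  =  1613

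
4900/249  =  19+169/249  =  19.68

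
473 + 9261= 9734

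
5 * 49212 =246060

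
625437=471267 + 154170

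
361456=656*551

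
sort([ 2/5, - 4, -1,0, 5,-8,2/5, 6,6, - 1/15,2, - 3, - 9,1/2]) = [ - 9, - 8, - 4,-3, - 1, - 1/15, 0, 2/5, 2/5,1/2,2, 5,6,6] 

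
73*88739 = 6477947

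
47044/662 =71 + 21/331=71.06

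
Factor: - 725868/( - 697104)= 429/412 = 2^( - 2)*3^1*11^1*13^1 * 103^( - 1) 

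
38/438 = 19/219 = 0.09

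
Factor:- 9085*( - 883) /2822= 8022055/2822 = 2^(  -  1)* 5^1*17^( - 1)*23^1*79^1*83^ ( - 1) * 883^1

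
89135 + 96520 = 185655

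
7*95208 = 666456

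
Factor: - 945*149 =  - 3^3*5^1*7^1*149^1 = - 140805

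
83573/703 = 118 + 619/703 = 118.88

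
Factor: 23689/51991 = 23689^1*51991^( - 1)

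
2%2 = 0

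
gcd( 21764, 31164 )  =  4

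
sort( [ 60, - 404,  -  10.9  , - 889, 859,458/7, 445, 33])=[-889, - 404, - 10.9 , 33, 60, 458/7, 445, 859 ] 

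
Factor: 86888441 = 929^1*93529^1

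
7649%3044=1561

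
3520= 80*44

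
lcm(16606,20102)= 381938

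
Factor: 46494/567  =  2^1 * 41^1 = 82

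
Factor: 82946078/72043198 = 47^ (-1)*419^1*659^( - 1 )*1163^ ( - 1)*98981^1=41473039/36021599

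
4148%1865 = 418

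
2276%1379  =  897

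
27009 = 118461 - 91452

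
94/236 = 47/118 = 0.40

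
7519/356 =7519/356 = 21.12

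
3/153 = 1/51 =0.02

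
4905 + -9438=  - 4533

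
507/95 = 5 + 32/95 = 5.34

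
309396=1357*228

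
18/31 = 18/31 = 0.58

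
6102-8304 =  - 2202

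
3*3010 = 9030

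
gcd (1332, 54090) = 18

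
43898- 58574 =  - 14676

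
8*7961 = 63688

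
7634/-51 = -7634/51 =- 149.69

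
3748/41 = 3748/41= 91.41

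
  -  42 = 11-53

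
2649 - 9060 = -6411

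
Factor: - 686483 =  - 7^1*281^1*349^1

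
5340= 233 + 5107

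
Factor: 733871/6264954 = 2^ ( - 1)  *3^( - 2 )*348053^( - 1 )*733871^1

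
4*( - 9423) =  -37692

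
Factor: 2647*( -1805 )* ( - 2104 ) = 10052564840 = 2^3*5^1*19^2*263^1*2647^1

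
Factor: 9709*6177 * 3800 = 2^3  *  3^1 * 5^2*7^1*19^2*29^1*71^1  *  73^1 = 227895473400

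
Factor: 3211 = 13^2*19^1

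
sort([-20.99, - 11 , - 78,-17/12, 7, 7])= [ - 78, - 20.99, - 11,-17/12,7, 7]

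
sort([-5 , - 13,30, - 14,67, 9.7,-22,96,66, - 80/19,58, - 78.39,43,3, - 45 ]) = [ - 78.39,-45,-22, - 14, - 13, - 5,-80/19,3,9.7,30,43 , 58, 66, 67,96 ]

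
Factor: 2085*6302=2^1 * 3^1*  5^1*23^1*137^1*139^1 =13139670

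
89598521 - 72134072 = 17464449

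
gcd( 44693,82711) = 1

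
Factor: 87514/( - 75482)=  - 931/803 = - 7^2*11^(- 1) * 19^1*73^( - 1)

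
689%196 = 101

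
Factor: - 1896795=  - 3^2 * 5^1 * 61^1*691^1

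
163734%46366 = 24636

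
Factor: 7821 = 3^2*11^1*79^1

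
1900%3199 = 1900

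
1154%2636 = 1154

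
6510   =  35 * 186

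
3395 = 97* 35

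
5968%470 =328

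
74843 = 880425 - 805582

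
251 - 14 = 237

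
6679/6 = 6679/6 = 1113.17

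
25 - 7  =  18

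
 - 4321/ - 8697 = 4321/8697= 0.50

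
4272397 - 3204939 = 1067458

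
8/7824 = 1/978 = 0.00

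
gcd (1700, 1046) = 2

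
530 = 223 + 307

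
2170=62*35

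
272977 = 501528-228551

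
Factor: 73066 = 2^1* 7^1*17^1* 307^1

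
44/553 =44/553  =  0.08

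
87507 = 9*9723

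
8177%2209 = 1550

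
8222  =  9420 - 1198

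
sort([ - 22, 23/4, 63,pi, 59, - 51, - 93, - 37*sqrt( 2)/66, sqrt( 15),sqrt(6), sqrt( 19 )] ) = [ - 93, - 51, -22,-37 * sqrt (2) /66,  sqrt(6),pi,  sqrt( 15),sqrt( 19),23/4,59,63] 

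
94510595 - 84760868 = 9749727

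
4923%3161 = 1762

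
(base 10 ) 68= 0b1000100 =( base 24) 2k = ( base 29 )2a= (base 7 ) 125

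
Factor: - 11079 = -3^2 * 1231^1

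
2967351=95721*31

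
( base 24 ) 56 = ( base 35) 3L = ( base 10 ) 126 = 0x7e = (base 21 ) 60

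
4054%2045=2009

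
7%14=7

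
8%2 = 0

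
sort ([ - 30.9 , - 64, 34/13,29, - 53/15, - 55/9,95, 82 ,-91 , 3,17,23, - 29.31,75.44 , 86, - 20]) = [ - 91, - 64, - 30.9, - 29.31, - 20, - 55/9, - 53/15,  34/13,3,17,23,29,75.44,82,86,95]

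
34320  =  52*660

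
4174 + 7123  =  11297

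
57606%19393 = 18820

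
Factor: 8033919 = 3^1*2677973^1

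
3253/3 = 3253/3 = 1084.33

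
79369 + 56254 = 135623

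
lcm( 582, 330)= 32010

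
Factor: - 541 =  - 541^1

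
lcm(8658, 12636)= 467532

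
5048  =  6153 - 1105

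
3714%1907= 1807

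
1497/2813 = 1497/2813 = 0.53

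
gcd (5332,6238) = 2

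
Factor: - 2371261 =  - 2371261^1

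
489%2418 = 489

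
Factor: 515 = 5^1*103^1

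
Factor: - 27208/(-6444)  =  2^1*3^( - 2)*19^1 = 38/9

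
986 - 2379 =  - 1393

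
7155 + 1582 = 8737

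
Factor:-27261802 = - 2^1*41^1 * 332461^1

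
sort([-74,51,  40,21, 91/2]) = [ - 74 , 21,40,91/2, 51]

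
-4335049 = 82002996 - 86338045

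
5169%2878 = 2291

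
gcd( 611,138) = 1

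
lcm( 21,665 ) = 1995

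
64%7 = 1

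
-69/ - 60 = 23/20  =  1.15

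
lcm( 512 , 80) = 2560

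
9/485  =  9/485 = 0.02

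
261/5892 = 87/1964 = 0.04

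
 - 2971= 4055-7026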